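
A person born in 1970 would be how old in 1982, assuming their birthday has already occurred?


Birth year: 1970
Current year: 1982
Age = current year - birth year
Age = 1982 - 1970 = 12

12


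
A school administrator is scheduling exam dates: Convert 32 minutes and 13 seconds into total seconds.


Minutes: 32
Seconds: 13
Convert minutes to seconds: 32 x 60 = 1920
Add remaining seconds: 1920 + 13 = 1933

1933


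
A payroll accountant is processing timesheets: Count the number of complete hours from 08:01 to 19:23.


Start: 08:01
End: 19:23
Hour difference: 19 - 8 = 11 hours
Minute difference: 23 - 1 = 22 minutes
Total minutes: 682
Complete hours: 682 / 60 = 11 (remainder 22)

11


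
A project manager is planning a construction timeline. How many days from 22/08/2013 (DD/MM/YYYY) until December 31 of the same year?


Start: August 22, 2013
End: December 31, 2013
Days left in August: 9
September: 30
October: 31
November: 30
December: 31
Sum of remaining months: 122
Total: 9 + 122 = 131

131


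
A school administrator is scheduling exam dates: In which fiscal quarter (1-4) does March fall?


Month: March (month 3)
Q1: January-March (months 1-3)
Q2: April-June (months 4-6)
Q3: July-September (months 7-9)
Q4: October-December (months 10-12)
Month 3 falls in Q1

1


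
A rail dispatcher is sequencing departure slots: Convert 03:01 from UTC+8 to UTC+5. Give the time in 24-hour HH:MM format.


Local time: 03:01 at UTC+8 (offset 8h)
Target zone: UTC+5 (offset 5h)
Difference: 5 - (8) = -3 hours
Calculation: 3 + (-3) = 0
Result: 00:01

00:01


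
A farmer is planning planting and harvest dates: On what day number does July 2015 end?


Month: July
Year: 2015
July is a 31-day month
Total: 31 days

31


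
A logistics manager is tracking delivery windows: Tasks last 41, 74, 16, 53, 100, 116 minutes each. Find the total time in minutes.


Durations: 41, 74, 16, 53, 100, 116
Running sum: 41
+ 74 = 115
+ 16 = 131
+ 53 = 184
+ 100 = 284
+ 116 = 400
Total duration: 400 minutes
That is 6 hours and 40 minutes

400


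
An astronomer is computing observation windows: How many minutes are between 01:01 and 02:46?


Start time: 01:01 = 61 minutes from midnight
End time: 02:46 = 166 minutes from midnight
Difference: 166 - 61 = 105 minutes
That is 1 hours and 45 minutes

105


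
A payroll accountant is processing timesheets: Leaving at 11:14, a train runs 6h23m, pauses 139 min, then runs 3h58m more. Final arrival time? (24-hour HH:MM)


Depart: 11:14
Leg 1: +383 min -> 17:37
Layover: +139 min -> 19:56
Leg 2: +238 min -> 23:54
Total travel: 760 minutes = 12h 40m
Arrival: 23:54

23:54


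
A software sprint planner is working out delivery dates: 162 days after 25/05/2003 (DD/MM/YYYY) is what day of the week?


Start: 2003-05-25 (Sunday)
Step 1 - find target date: add 162 days
  2003-05-25 + 162 days = 2003-11-03
Step 2 - day of week:
  162 mod 7 = 1
  Sunday + 1 days -> Monday
Result: Monday (2003-11-03)

Monday


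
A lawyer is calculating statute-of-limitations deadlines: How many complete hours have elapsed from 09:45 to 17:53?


Start: 09:45
End: 17:53
Hour difference: 17 - 9 = 8 hours
Minute difference: 53 - 45 = 8 minutes
Total minutes: 488
Complete hours: 488 / 60 = 8 (remainder 8)

8


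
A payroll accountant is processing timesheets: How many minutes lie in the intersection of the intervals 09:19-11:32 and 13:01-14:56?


Interval A: [559, 692] minutes from midnight
Interval B: [781, 896] minutes from midnight
Overlap start = max(559, 781) = 781
Overlap end = min(692, 896) = 692
End <= start, so the intervals do not overlap: 0 minutes

0


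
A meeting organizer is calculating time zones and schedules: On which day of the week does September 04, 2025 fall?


Date: 2025-09-04
January 1, 2025 is a Wednesday
Day of year: 247
Offset from Jan 1: 246 days
246 mod 7 = 1
Result: Thursday

Thursday


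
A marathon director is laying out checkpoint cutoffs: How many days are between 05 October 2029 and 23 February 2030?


Start date: 2029-10-05
End date: 2030-02-23
Oct 2029: +27 days
Nov 2029: +30 days
Dec 2029: +31 days
Jan 2030: +31 days
Feb 2030: +22 days
Total: 141 days

141


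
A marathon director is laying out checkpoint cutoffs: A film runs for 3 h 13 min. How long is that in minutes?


Hours: 3
Minutes: 13
Convert hours to minutes: 3 x 60 = 180
Add remaining minutes: 180 + 13 = 193

193


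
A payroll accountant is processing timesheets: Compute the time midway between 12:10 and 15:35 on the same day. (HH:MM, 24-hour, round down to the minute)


Start time: 12:10 = 730 minutes from midnight
End time: 15:35 = 935 minutes from midnight
Sum: 730 + 935 = 1665
Midpoint: 1665 / 2 = 832 minutes
Convert: 832 / 60 = 13 hours, 52 minutes
Result: 13:52

13:52


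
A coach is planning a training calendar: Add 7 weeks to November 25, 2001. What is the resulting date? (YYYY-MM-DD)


Start: 2001-11-25
Weeks to add: 7
Convert to days: 7 x 7 = 49 days
Add 49 days to 2001-11-25
Result: 2002-01-13

2002-01-13


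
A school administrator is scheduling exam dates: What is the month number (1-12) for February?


Calendar month order:
1. January
2. February <--
3. March
February is month number 2

2


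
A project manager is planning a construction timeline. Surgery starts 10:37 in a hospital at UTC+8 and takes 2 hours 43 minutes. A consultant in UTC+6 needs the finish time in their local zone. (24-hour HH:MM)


Start: 10:37 in UTC+8
Step 1 - add duration:
  minutes: 37 + 43 = 80 (carry 1h)
  hours: 10 + 2 + 1 = 13
  end in UTC+8: 13:20
Step 2 - convert UTC+8 -> UTC+6:
  offset difference: 6 - (8) = -2 hours
  13 + (-2) = 11 -> mod 24 = 11
Result: 11:20 in UTC+6

11:20


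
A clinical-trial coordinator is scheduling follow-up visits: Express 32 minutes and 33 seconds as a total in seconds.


Minutes: 32
Seconds: 33
Convert minutes to seconds: 32 x 60 = 1920
Add remaining seconds: 1920 + 33 = 1953

1953


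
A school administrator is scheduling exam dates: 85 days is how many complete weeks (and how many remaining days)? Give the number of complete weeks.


Total days: 85
Days per week: 7
Division: 85 / 7 = 12 remainder 1
Complete weeks: 12
Remaining days: 1

12


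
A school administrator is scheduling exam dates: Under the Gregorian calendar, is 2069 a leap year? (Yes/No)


Year: 2069
Divisible by 4? 2069 / 4 = 517.25 -> No
Not divisible by 4, so NOT a leap year

No


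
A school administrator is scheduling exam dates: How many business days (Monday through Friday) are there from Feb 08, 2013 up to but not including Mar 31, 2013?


Start: 2013-02-08 (Friday)
End (exclusive): 2013-03-31 (Sunday)
Total calendar days: 51
Full weeks: 51 // 7 = 7 -> 35 weekdays
Remaining 2 days starting on Friday:
  Fri(w), Sat(-) -> 1 weekdays
Total business days: 35 + 1 = 36

36


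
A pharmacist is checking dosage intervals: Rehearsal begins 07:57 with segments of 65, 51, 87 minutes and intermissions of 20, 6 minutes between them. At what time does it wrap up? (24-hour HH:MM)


Start: 07:57 = 477 min from midnight
  after task 1 (65 min): 09:02
  after break (20 min): 09:22
  after task 2 (51 min): 10:13
  after break (6 min): 10:19
  after task 3 (87 min): 11:46
Total elapsed: 229 minutes
End time: 11:46

11:46


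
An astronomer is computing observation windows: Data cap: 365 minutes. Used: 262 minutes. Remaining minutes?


Total budget: 365 minutes
Time used: 262 minutes
Remaining: 365 - 262 = 103 minutes
Percent used: 71.8%
Percent remaining: 28.2%

103


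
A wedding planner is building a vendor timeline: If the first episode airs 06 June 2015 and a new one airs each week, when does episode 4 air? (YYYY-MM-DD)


First occurrence: 2015-06-06 (occurrence 1)
Each occurrence is 7 days after the previous.
Occurrence 4 is 3 weeks after the first.
3 weeks = 21 days
2015-06-06 + 21 days = 2015-06-27

2015-06-27


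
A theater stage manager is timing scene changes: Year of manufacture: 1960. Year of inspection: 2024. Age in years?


Birth year: 1960
Current year: 2024
Age = current year - birth year
Age = 2024 - 1960 = 64

64


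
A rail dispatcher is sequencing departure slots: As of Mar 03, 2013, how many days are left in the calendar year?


Start: March 03, 2013
End: December 31, 2013
Days left in March: 28
April: 30
May: 31
June: 30
July: 31
... plus remaining months
Sum of remaining months: 275
Total: 28 + 275 = 303

303


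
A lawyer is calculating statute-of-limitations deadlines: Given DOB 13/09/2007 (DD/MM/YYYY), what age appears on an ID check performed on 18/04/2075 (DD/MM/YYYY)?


Birth: 2007-09-13
Reference: 2075-04-18
Year difference: 2075 - 2007 = 68
Has birthday (09-13) occurred by 04-18? No
Birthday not yet reached this year -> subtract 1
Age in full years: 67

67


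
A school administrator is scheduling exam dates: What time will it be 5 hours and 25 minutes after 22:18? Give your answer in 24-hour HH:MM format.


Start time: 22:18
Adding: 5 hours 25 minutes
Minutes: 18 + 25 = 43
Hours: 22 + 5 + 0 = 27
Hour wraparound: 27 mod 24 = 3
Result: 03:43

03:43


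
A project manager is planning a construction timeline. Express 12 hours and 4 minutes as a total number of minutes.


Hours: 12
Extra minutes: 4
Minutes per hour: 60
Hours to minutes: 12 x 60 = 720
Total: 720 + 4 = 724

724


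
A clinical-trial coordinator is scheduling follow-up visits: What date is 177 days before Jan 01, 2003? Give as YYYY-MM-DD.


Start: 2003-01-01
Subtracting 177 days
Days already passed in January: 1
After going back through January: 176 more days to subtract
December 2002: 31 days, 145 remaining
November 2002: 30 days, 115 remaining
October 2002: 31 days, 84 remaining
September 2002: 30 days, 54 remaining
Result: 2002-07-08

2002-07-08


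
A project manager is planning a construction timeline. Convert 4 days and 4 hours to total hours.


Days: 4
Extra hours: 4
Hours per day: 24
Days to hours: 4 x 24 = 96
Total: 96 + 4 = 100

100


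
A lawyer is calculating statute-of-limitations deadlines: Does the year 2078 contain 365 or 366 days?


Year: 2078
Check leap year rules:
Divisible by 4? No
2078 is not a leap year
Days: 365

365


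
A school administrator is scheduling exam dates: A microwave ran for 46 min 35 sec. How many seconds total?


Minutes: 46
Extra seconds: 35
Seconds per minute: 60
Minutes to seconds: 46 x 60 = 2760
Total: 2760 + 35 = 2795

2795


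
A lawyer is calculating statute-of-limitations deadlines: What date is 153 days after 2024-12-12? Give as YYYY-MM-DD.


Start: 2024-12-12
Adding 153 days
Days remaining in December: 19
After December: 134 days still to add
January 2025: 31 days, 103 remaining
February 2025: 28 days, 75 remaining
March 2025: 31 days, 44 remaining
April 2025: 30 days, 14 remaining
Result: 2025-05-14

2025-05-14


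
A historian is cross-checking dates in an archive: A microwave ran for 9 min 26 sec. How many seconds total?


Minutes: 9
Extra seconds: 26
Seconds per minute: 60
Minutes to seconds: 9 x 60 = 540
Total: 540 + 26 = 566

566


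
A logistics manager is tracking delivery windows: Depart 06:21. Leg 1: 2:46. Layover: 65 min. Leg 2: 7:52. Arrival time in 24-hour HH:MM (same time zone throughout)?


Depart: 06:21
Leg 1: +166 min -> 09:07
Layover: +65 min -> 10:12
Leg 2: +472 min -> 18:04
Total travel: 703 minutes = 11h 43m
Arrival: 18:04

18:04


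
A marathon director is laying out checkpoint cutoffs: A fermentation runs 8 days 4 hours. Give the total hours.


Days: 8
Extra hours: 4
Hours per day: 24
Days to hours: 8 x 24 = 192
Total: 192 + 4 = 196

196


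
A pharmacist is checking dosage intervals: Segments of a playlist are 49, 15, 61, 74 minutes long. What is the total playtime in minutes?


Durations: 49, 15, 61, 74
Running sum: 49
+ 15 = 64
+ 61 = 125
+ 74 = 199
Total duration: 199 minutes
That is 3 hours and 19 minutes

199


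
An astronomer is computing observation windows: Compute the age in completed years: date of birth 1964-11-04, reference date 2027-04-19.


Birth: 1964-11-04
Reference: 2027-04-19
Year difference: 2027 - 1964 = 63
Has birthday (11-04) occurred by 04-19? No
Birthday not yet reached this year -> subtract 1
Age in full years: 62

62


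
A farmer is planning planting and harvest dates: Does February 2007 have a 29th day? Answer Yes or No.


Year: 2007
Divisible by 4? 2007 / 4 = 501.75 -> No
Not divisible by 4, so NOT a leap year

No


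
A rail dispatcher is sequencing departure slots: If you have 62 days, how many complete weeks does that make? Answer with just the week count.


Total days: 62
Days per week: 7
Division: 62 / 7 = 8 remainder 6
Complete weeks: 8
Remaining days: 6

8


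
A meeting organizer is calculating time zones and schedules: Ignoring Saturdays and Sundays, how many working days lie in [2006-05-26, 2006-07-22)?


Start: 2006-05-26 (Friday)
End (exclusive): 2006-07-22 (Saturday)
Total calendar days: 57
Full weeks: 57 // 7 = 8 -> 40 weekdays
Remaining 1 days starting on Friday:
  Fri(w) -> 1 weekdays
Total business days: 40 + 1 = 41

41


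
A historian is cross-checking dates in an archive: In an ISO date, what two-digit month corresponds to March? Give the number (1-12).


Calendar month order:
2. February
3. March <--
4. April
March is month number 3

3


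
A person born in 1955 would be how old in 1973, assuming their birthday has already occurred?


Birth year: 1955
Current year: 1973
Age = current year - birth year
Age = 1973 - 1955 = 18

18


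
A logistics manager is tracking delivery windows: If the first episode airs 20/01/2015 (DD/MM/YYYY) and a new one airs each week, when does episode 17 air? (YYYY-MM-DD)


First occurrence: 2015-01-20 (occurrence 1)
Each occurrence is 7 days after the previous.
Occurrence 17 is 16 weeks after the first.
16 weeks = 112 days
2015-01-20 + 112 days = 2015-05-12

2015-05-12


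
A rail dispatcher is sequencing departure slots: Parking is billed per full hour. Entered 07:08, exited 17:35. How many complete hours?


Start: 07:08
End: 17:35
Hour difference: 17 - 7 = 10 hours
Minute difference: 35 - 8 = 27 minutes
Total minutes: 627
Complete hours: 627 / 60 = 10 (remainder 27)

10


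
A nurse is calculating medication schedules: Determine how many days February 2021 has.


Month: February
Year: 2021
2021 is not a leap year
February has 28 days
Total: 28 days

28


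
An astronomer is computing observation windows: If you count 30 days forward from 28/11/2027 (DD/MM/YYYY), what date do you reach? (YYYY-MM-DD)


Start: 2027-11-28
Adding 30 days
Days remaining in November: 2
After November: 28 days still to add
December 2027 has 31 days, need 28
Result: 2027-12-28

2027-12-28


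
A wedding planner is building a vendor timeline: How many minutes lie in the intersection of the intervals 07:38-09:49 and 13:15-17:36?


Interval A: [458, 589] minutes from midnight
Interval B: [795, 1056] minutes from midnight
Overlap start = max(458, 795) = 795
Overlap end = min(589, 1056) = 589
End <= start, so the intervals do not overlap: 0 minutes

0


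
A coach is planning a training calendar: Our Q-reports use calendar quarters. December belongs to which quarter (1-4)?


Month: December (month 12)
Q1: January-March (months 1-3)
Q2: April-June (months 4-6)
Q3: July-September (months 7-9)
Q4: October-December (months 10-12)
Month 12 falls in Q4

4


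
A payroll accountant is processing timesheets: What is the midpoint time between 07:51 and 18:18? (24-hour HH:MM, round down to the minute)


Start time: 07:51 = 471 minutes from midnight
End time: 18:18 = 1098 minutes from midnight
Sum: 471 + 1098 = 1569
Midpoint: 1569 / 2 = 784 minutes
Convert: 784 / 60 = 13 hours, 4 minutes
Result: 13:04

13:04


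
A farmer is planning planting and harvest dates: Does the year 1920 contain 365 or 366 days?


Year: 1920
Check leap year rules:
Divisible by 4? Yes
Divisible by 100? No
1920 is a leap year
Days: 366

366


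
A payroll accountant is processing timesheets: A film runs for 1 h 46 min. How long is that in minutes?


Hours: 1
Minutes: 46
Convert hours to minutes: 1 x 60 = 60
Add remaining minutes: 60 + 46 = 106

106


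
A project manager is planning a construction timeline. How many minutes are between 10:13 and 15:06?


Start time: 10:13 = 613 minutes from midnight
End time: 15:06 = 906 minutes from midnight
Difference: 906 - 613 = 293 minutes
That is 4 hours and 53 minutes

293


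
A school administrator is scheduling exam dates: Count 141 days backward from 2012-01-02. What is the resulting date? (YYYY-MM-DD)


Start: 2012-01-02
Subtracting 141 days
Days already passed in January: 2
After going back through January: 139 more days to subtract
December 2011: 31 days, 108 remaining
November 2011: 30 days, 78 remaining
October 2011: 31 days, 47 remaining
September 2011: 30 days, 17 remaining
Result: 2011-08-14

2011-08-14


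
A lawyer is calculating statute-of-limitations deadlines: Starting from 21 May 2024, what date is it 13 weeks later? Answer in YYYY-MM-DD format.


Start: 2024-05-21
Weeks to add: 13
Convert to days: 13 x 7 = 91 days
Add 91 days to 2024-05-21
Result: 2024-08-20

2024-08-20


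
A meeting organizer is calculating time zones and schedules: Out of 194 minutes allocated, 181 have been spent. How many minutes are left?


Total budget: 194 minutes
Time used: 181 minutes
Remaining: 194 - 181 = 13 minutes
Percent used: 93.3%
Percent remaining: 6.7%

13


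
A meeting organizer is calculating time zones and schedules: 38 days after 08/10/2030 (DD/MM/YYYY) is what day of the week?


Start: 2030-10-08 (Tuesday)
Step 1 - find target date: add 38 days
  2030-10-08 + 38 days = 2030-11-15
Step 2 - day of week:
  38 mod 7 = 3
  Tuesday + 3 days -> Friday
Result: Friday (2030-11-15)

Friday


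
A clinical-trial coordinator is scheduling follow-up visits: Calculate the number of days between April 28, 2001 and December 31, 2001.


Start: April 28, 2001
End: December 31, 2001
Days left in April: 2
May: 31
June: 30
July: 31
August: 31
... plus remaining months
Sum of remaining months: 245
Total: 2 + 245 = 247

247


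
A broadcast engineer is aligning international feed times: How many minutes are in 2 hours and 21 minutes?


Hours: 2
Extra minutes: 21
Minutes per hour: 60
Hours to minutes: 2 x 60 = 120
Total: 120 + 21 = 141

141


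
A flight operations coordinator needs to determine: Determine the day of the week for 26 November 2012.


Date: 2012-11-26
January 1, 2012 is a Sunday
Day of year: 331
Offset from Jan 1: 330 days
330 mod 7 = 1
Result: Monday

Monday


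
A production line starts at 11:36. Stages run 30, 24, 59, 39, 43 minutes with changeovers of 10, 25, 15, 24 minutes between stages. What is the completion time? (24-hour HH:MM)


Start: 11:36 = 696 min from midnight
  after task 1 (30 min): 12:06
  after break (10 min): 12:16
  after task 2 (24 min): 12:40
  after break (25 min): 13:05
  after task 3 (59 min): 14:04
  after break (15 min): 14:19
  after task 4 (39 min): 14:58
  after break (24 min): 15:22
  after task 5 (43 min): 16:05
Total elapsed: 269 minutes
End time: 16:05

16:05


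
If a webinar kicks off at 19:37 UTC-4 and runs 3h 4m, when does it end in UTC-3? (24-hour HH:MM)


Start: 19:37 in UTC-4
Step 1 - add duration:
  minutes: 37 + 4 = 41
  hours: 19 + 3 + 0 = 22
  end in UTC-4: 22:41
Step 2 - convert UTC-4 -> UTC-3:
  offset difference: -3 - (-4) = 1 hours
  22 + (1) = 23 -> mod 24 = 23
Result: 23:41 in UTC-3

23:41


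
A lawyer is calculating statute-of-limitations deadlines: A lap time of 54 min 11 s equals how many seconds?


Minutes: 54
Seconds: 11
Convert minutes to seconds: 54 x 60 = 3240
Add remaining seconds: 3240 + 11 = 3251

3251


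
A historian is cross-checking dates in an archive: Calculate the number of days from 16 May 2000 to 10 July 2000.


Start date: 2000-05-16
End date: 2000-07-10
May 2000: +16 days
Jun 2000: +30 days
Jul 2000: +9 days
Total: 55 days

55


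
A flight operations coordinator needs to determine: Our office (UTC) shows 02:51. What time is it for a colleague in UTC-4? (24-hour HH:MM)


Local time: 02:51 at UTC (offset 0h)
Target zone: UTC-4 (offset -4h)
Difference: -4 - (0) = -4 hours
Calculation: 2 + (-4) = -2
Wraparound: (-2) mod 24 = 22
Result: 22:51

22:51


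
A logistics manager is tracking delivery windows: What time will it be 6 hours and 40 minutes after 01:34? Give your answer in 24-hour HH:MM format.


Start time: 01:34
Adding: 6 hours 40 minutes
Minutes: 34 + 40 = 74
Minute overflow: 74 >= 60, so carry 1 hour, minutes = 14
Hours: 1 + 6 + 1 = 8
Result: 08:14

08:14


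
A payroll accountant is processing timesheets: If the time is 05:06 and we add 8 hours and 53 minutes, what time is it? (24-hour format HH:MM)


Start time: 05:06
Adding: 8 hours 53 minutes
Minutes: 6 + 53 = 59
Hours: 5 + 8 + 0 = 13
Result: 13:59

13:59


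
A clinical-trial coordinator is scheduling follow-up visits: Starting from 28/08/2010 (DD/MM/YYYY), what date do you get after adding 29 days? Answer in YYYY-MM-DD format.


Start: 2010-08-28
Adding 29 days
Days remaining in August: 3
After August: 26 days still to add
September 2010 has 30 days, need 26
Result: 2010-09-26

2010-09-26


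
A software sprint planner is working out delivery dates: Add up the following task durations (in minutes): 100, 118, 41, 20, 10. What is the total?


Durations: 100, 118, 41, 20, 10
Running sum: 100
+ 118 = 218
+ 41 = 259
+ 20 = 279
+ 10 = 289
Total duration: 289 minutes
That is 4 hours and 49 minutes

289


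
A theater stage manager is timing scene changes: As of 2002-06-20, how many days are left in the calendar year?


Start: June 20, 2002
End: December 31, 2002
Days left in June: 10
July: 31
August: 31
September: 30
October: 31
... plus remaining months
Sum of remaining months: 184
Total: 10 + 184 = 194

194


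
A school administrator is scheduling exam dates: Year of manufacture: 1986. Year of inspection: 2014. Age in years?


Birth year: 1986
Current year: 2014
Age = current year - birth year
Age = 2014 - 1986 = 28

28


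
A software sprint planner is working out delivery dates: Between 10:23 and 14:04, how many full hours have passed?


Start: 10:23
End: 14:04
Hour difference: 14 - 10 = 4 hours
Minute difference: 4 - 23 = -19 minutes
Total minutes: 221
Complete hours: 221 / 60 = 3 (remainder 41)

3


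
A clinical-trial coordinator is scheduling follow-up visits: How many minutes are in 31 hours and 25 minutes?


Hours: 31
Extra minutes: 25
Minutes per hour: 60
Hours to minutes: 31 x 60 = 1860
Total: 1860 + 25 = 1885

1885


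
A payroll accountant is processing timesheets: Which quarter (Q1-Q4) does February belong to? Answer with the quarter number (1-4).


Month: February (month 2)
Q1: January-March (months 1-3)
Q2: April-June (months 4-6)
Q3: July-September (months 7-9)
Q4: October-December (months 10-12)
Month 2 falls in Q1

1


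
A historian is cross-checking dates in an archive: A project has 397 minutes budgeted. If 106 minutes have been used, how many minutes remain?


Total budget: 397 minutes
Time used: 106 minutes
Remaining: 397 - 106 = 291 minutes
Percent used: 26.7%
Percent remaining: 73.3%

291


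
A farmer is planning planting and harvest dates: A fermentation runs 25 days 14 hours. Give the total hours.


Days: 25
Extra hours: 14
Hours per day: 24
Days to hours: 25 x 24 = 600
Total: 600 + 14 = 614

614


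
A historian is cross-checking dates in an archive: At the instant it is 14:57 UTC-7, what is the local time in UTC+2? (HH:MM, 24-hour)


Local time: 14:57 at UTC-7 (offset -7h)
Target zone: UTC+2 (offset 2h)
Difference: 2 - (-7) = 9 hours
Calculation: 14 + (9) = 23
Result: 23:57

23:57


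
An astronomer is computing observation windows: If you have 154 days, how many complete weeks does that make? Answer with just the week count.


Total days: 154
Days per week: 7
Division: 154 / 7 = 22 remainder 0
Complete weeks: 22
Remaining days: 0

22


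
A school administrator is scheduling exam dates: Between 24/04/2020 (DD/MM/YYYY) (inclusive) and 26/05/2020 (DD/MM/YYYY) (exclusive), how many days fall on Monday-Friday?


Start: 2020-04-24 (Friday)
End (exclusive): 2020-05-26 (Tuesday)
Total calendar days: 32
Full weeks: 32 // 7 = 4 -> 20 weekdays
Remaining 4 days starting on Friday:
  Fri(w), Sat(-), Sun(-), Mon(w) -> 2 weekdays
Total business days: 20 + 2 = 22

22


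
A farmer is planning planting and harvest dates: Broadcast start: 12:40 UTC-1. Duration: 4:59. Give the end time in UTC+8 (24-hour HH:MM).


Start: 12:40 in UTC-1
Step 1 - add duration:
  minutes: 40 + 59 = 99 (carry 1h)
  hours: 12 + 4 + 1 = 17
  end in UTC-1: 17:39
Step 2 - convert UTC-1 -> UTC+8:
  offset difference: 8 - (-1) = 9 hours
  17 + (9) = 26 -> mod 24 = 2
Result: 02:39 in UTC+8

02:39


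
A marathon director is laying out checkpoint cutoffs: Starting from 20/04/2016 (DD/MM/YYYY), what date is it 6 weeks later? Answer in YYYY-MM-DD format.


Start: 2016-04-20
Weeks to add: 6
Convert to days: 6 x 7 = 42 days
Add 42 days to 2016-04-20
Result: 2016-06-01

2016-06-01


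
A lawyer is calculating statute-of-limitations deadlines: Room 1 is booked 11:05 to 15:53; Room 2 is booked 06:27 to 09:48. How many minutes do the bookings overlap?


Interval A: [665, 953] minutes from midnight
Interval B: [387, 588] minutes from midnight
Overlap start = max(665, 387) = 665
Overlap end = min(953, 588) = 588
End <= start, so the intervals do not overlap: 0 minutes

0


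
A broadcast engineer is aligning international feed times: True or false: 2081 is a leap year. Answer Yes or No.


Year: 2081
Divisible by 4? 2081 / 4 = 520.25 -> No
Not divisible by 4, so NOT a leap year

No


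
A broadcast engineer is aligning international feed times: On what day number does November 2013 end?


Month: November
Year: 2013
November is a 30-day month
Total: 30 days

30


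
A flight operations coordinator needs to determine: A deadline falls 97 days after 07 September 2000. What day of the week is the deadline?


Start: 2000-09-07 (Thursday)
Step 1 - find target date: add 97 days
  2000-09-07 + 97 days = 2000-12-13
Step 2 - day of week:
  97 mod 7 = 6
  Thursday + 6 days -> Wednesday
Result: Wednesday (2000-12-13)

Wednesday


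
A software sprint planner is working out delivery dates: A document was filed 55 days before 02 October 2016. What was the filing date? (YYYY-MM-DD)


Start: 2016-10-02
Subtracting 55 days
Days already passed in October: 2
After going back through October: 53 more days to subtract
September 2016: 30 days, 23 remaining
August 2016 has 31 days, need 23
Result: 2016-08-08

2016-08-08


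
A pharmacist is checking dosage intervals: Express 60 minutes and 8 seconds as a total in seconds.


Minutes: 60
Seconds: 8
Convert minutes to seconds: 60 x 60 = 3600
Add remaining seconds: 3600 + 8 = 3608

3608


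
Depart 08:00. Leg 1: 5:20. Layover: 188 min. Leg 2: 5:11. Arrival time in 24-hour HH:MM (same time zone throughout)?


Depart: 08:00
Leg 1: +320 min -> 13:20
Layover: +188 min -> 16:28
Leg 2: +311 min -> 21:39
Total travel: 819 minutes = 13h 39m
Arrival: 21:39

21:39


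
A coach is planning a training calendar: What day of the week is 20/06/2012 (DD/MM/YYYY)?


Date: 2012-06-20
January 1, 2012 is a Sunday
Day of year: 172
Offset from Jan 1: 171 days
171 mod 7 = 3
Result: Wednesday

Wednesday


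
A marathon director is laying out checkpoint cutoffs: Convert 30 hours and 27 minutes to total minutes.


Hours: 30
Minutes: 27
Convert hours to minutes: 30 x 60 = 1800
Add remaining minutes: 1800 + 27 = 1827

1827


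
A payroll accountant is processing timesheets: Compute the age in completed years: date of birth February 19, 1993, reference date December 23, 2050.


Birth: 1993-02-19
Reference: 2050-12-23
Year difference: 2050 - 1993 = 57
Has birthday (02-19) occurred by 12-23? Yes
Age in full years: 57

57


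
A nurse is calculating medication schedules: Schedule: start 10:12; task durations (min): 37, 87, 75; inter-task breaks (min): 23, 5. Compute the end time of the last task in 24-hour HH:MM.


Start: 10:12 = 612 min from midnight
  after task 1 (37 min): 10:49
  after break (23 min): 11:12
  after task 2 (87 min): 12:39
  after break (5 min): 12:44
  after task 3 (75 min): 13:59
Total elapsed: 227 minutes
End time: 13:59

13:59


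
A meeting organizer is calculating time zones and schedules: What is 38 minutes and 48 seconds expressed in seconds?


Minutes: 38
Extra seconds: 48
Seconds per minute: 60
Minutes to seconds: 38 x 60 = 2280
Total: 2280 + 48 = 2328

2328


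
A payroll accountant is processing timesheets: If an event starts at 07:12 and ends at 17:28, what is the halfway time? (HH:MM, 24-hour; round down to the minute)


Start time: 07:12 = 432 minutes from midnight
End time: 17:28 = 1048 minutes from midnight
Sum: 432 + 1048 = 1480
Midpoint: 1480 / 2 = 740 minutes
Convert: 740 / 60 = 12 hours, 20 minutes
Result: 12:20

12:20


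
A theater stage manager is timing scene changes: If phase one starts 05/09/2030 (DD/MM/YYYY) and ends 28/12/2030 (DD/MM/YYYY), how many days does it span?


Start date: 2030-09-05
End date: 2030-12-28
Sep 2030: +26 days
Oct 2030: +31 days
Nov 2030: +30 days
Dec 2030: +27 days
Total: 114 days

114


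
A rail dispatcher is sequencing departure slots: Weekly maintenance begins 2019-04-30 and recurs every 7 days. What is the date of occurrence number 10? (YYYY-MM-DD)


First occurrence: 2019-04-30 (occurrence 1)
Each occurrence is 7 days after the previous.
Occurrence 10 is 9 weeks after the first.
9 weeks = 63 days
2019-04-30 + 63 days = 2019-07-02

2019-07-02


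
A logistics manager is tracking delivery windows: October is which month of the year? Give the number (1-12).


Calendar month order:
9. September
10. October <--
11. November
October is month number 10

10


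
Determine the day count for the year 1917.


Year: 1917
Check leap year rules:
Divisible by 4? No
1917 is not a leap year
Days: 365

365


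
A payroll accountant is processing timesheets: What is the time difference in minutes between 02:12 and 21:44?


Start time: 02:12 = 132 minutes from midnight
End time: 21:44 = 1304 minutes from midnight
Difference: 1304 - 132 = 1172 minutes
That is 19 hours and 32 minutes

1172


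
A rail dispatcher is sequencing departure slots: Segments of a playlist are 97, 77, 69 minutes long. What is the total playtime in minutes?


Durations: 97, 77, 69
Running sum: 97
+ 77 = 174
+ 69 = 243
Total duration: 243 minutes
That is 4 hours and 3 minutes

243


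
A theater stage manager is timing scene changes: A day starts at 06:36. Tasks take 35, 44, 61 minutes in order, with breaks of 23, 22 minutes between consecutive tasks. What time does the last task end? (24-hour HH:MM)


Start: 06:36 = 396 min from midnight
  after task 1 (35 min): 07:11
  after break (23 min): 07:34
  after task 2 (44 min): 08:18
  after break (22 min): 08:40
  after task 3 (61 min): 09:41
Total elapsed: 185 minutes
End time: 09:41

09:41


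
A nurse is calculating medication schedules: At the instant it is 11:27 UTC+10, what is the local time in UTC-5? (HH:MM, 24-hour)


Local time: 11:27 at UTC+10 (offset 10h)
Target zone: UTC-5 (offset -5h)
Difference: -5 - (10) = -15 hours
Calculation: 11 + (-15) = -4
Wraparound: (-4) mod 24 = 20
Result: 20:27

20:27


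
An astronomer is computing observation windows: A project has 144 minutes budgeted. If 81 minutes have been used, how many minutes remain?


Total budget: 144 minutes
Time used: 81 minutes
Remaining: 144 - 81 = 63 minutes
Percent used: 56.2%
Percent remaining: 43.8%

63


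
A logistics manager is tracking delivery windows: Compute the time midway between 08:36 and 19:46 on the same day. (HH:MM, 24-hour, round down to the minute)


Start time: 08:36 = 516 minutes from midnight
End time: 19:46 = 1186 minutes from midnight
Sum: 516 + 1186 = 1702
Midpoint: 1702 / 2 = 851 minutes
Convert: 851 / 60 = 14 hours, 11 minutes
Result: 14:11

14:11


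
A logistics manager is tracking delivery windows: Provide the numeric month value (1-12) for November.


Calendar month order:
10. October
11. November <--
12. December
November is month number 11

11


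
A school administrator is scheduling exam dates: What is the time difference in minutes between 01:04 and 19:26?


Start time: 01:04 = 64 minutes from midnight
End time: 19:26 = 1166 minutes from midnight
Difference: 1166 - 64 = 1102 minutes
That is 18 hours and 22 minutes

1102


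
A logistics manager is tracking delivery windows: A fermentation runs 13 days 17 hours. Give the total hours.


Days: 13
Extra hours: 17
Hours per day: 24
Days to hours: 13 x 24 = 312
Total: 312 + 17 = 329

329


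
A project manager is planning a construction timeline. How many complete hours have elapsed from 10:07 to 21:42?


Start: 10:07
End: 21:42
Hour difference: 21 - 10 = 11 hours
Minute difference: 42 - 7 = 35 minutes
Total minutes: 695
Complete hours: 695 / 60 = 11 (remainder 35)

11


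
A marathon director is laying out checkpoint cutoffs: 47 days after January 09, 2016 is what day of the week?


Start: 2016-01-09 (Saturday)
Step 1 - find target date: add 47 days
  2016-01-09 + 47 days = 2016-02-25
Step 2 - day of week:
  47 mod 7 = 5
  Saturday + 5 days -> Thursday
Result: Thursday (2016-02-25)

Thursday


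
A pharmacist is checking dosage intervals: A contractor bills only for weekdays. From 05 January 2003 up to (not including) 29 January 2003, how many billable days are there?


Start: 2003-01-05 (Sunday)
End (exclusive): 2003-01-29 (Wednesday)
Total calendar days: 24
Full weeks: 24 // 7 = 3 -> 15 weekdays
Remaining 3 days starting on Sunday:
  Sun(-), Mon(w), Tue(w) -> 2 weekdays
Total business days: 15 + 2 = 17

17


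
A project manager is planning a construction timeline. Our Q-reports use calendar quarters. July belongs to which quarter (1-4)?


Month: July (month 7)
Q1: January-March (months 1-3)
Q2: April-June (months 4-6)
Q3: July-September (months 7-9)
Q4: October-December (months 10-12)
Month 7 falls in Q3

3


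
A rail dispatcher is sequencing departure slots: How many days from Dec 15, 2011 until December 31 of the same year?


Start: December 15, 2011
End: December 31, 2011
Days left in December: 16
Total: 16 days

16


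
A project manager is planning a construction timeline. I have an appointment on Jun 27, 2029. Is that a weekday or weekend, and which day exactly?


Date: 2029-06-27
January 1, 2029 is a Monday
Day of year: 178
Offset from Jan 1: 177 days
177 mod 7 = 2
Result: Wednesday

Wednesday


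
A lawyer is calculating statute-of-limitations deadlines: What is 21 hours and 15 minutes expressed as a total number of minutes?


Hours: 21
Minutes: 15
Convert hours to minutes: 21 x 60 = 1260
Add remaining minutes: 1260 + 15 = 1275

1275


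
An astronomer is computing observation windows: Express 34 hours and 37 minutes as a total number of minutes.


Hours: 34
Extra minutes: 37
Minutes per hour: 60
Hours to minutes: 34 x 60 = 2040
Total: 2040 + 37 = 2077

2077


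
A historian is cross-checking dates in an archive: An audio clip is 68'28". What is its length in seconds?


Minutes: 68
Seconds: 28
Convert minutes to seconds: 68 x 60 = 4080
Add remaining seconds: 4080 + 28 = 4108

4108


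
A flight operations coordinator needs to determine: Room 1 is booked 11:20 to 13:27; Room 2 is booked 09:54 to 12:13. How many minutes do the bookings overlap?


Interval A: [680, 807] minutes from midnight
Interval B: [594, 733] minutes from midnight
Overlap start = max(680, 594) = 680
Overlap end = min(807, 733) = 733
Overlap = 733 - 680 = 53 minutes

53


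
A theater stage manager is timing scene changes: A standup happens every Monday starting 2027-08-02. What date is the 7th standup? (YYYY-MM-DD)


First occurrence: 2027-08-02 (occurrence 1)
Each occurrence is 7 days after the previous.
Occurrence 7 is 6 weeks after the first.
6 weeks = 42 days
2027-08-02 + 42 days = 2027-09-13

2027-09-13


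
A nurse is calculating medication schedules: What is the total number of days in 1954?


Year: 1954
Check leap year rules:
Divisible by 4? No
1954 is not a leap year
Days: 365

365


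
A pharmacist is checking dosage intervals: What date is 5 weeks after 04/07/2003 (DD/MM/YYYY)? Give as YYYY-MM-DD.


Start: 2003-07-04
Weeks to add: 5
Convert to days: 5 x 7 = 35 days
Add 35 days to 2003-07-04
Result: 2003-08-08

2003-08-08


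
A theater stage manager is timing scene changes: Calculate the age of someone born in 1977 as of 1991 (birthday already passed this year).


Birth year: 1977
Current year: 1991
Age = current year - birth year
Age = 1991 - 1977 = 14

14


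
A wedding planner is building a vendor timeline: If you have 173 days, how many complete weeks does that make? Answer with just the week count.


Total days: 173
Days per week: 7
Division: 173 / 7 = 24 remainder 5
Complete weeks: 24
Remaining days: 5

24


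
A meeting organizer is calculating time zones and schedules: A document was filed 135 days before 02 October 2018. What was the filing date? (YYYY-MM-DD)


Start: 2018-10-02
Subtracting 135 days
Days already passed in October: 2
After going back through October: 133 more days to subtract
September 2018: 30 days, 103 remaining
August 2018: 31 days, 72 remaining
July 2018: 31 days, 41 remaining
June 2018: 30 days, 11 remaining
Result: 2018-05-20

2018-05-20


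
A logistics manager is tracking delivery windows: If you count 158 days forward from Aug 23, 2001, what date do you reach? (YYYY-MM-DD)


Start: 2001-08-23
Adding 158 days
Days remaining in August: 8
After August: 150 days still to add
September 2001: 30 days, 120 remaining
October 2001: 31 days, 89 remaining
November 2001: 30 days, 59 remaining
December 2001: 31 days, 28 remaining
Result: 2002-01-28

2002-01-28


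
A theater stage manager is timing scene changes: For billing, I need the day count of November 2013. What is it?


Month: November
Year: 2013
November is a 30-day month
Total: 30 days

30


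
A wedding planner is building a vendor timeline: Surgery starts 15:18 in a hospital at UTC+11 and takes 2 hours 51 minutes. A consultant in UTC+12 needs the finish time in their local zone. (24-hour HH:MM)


Start: 15:18 in UTC+11
Step 1 - add duration:
  minutes: 18 + 51 = 69 (carry 1h)
  hours: 15 + 2 + 1 = 18
  end in UTC+11: 18:09
Step 2 - convert UTC+11 -> UTC+12:
  offset difference: 12 - (11) = 1 hours
  18 + (1) = 19 -> mod 24 = 19
Result: 19:09 in UTC+12

19:09


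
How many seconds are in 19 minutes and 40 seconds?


Minutes: 19
Extra seconds: 40
Seconds per minute: 60
Minutes to seconds: 19 x 60 = 1140
Total: 1140 + 40 = 1180

1180


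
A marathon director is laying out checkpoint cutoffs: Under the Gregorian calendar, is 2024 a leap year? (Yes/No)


Year: 2024
Divisible by 4? 2024 / 4 = 506.0 -> Yes
Divisible by 100? 2024 / 100 = 20.24 -> No
Divisible by 4 but not 100, so it IS a leap year

Yes


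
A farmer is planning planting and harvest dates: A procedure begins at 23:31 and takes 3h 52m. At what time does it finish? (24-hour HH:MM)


Start time: 23:31
Adding: 3 hours 52 minutes
Minutes: 31 + 52 = 83
Minute overflow: 83 >= 60, so carry 1 hour, minutes = 23
Hours: 23 + 3 + 1 = 27
Hour wraparound: 27 mod 24 = 3
Result: 03:23

03:23


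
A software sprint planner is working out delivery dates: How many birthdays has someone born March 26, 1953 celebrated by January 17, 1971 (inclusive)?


Birth: 1953-03-26
Reference: 1971-01-17
Year difference: 1971 - 1953 = 18
Has birthday (03-26) occurred by 01-17? No
Birthday not yet reached this year -> subtract 1
Age in full years: 17

17
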